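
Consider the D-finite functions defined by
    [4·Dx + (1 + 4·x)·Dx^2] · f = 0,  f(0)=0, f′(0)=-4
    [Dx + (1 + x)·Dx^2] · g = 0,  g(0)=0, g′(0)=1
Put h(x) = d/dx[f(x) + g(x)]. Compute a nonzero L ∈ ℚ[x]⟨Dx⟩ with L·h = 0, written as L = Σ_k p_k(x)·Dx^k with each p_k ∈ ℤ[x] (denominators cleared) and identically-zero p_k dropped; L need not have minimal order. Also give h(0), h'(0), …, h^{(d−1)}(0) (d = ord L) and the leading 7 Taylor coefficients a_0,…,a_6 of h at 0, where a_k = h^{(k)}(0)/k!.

L = 8 + (10 + 16·x)·Dx + (1 + 5·x + 4·x^2)·Dx^2  (order 2).
h: a_k = -3, 15, -63, 255, -1023, 4095, -16383, …
ICs: h(0) = -3, h′(0) = 15.

f: a_k = 0, -4, 8, -64/3, 64, -1024/5, 2048/3, …
g: a_k = 0, 1, -1/2, 1/3, -1/4, 1/5, -1/6, …
L₀ := lclm(L_f,L_g); ord L₀ ≤ 2+2.
h=h₀': d/dx-closure on L₀ ⇒ L.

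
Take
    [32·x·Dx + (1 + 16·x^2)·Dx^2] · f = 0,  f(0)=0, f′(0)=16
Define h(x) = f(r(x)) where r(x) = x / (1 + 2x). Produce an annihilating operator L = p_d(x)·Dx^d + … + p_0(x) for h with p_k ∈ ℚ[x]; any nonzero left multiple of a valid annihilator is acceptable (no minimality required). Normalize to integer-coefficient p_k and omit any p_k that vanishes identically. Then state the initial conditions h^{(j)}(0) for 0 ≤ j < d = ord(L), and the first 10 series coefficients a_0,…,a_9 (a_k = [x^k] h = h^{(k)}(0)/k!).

L = (4 + 40·x)·Dx + (1 + 4·x + 20·x^2)·Dx^2  (order 2).
h: a_k = 0, 16, -32, -64/3, 384, -4864/5, -5632/3, 142336/7, -43008, -1470464/9, …
ICs: h(0) = 0, h′(0) = 16.

f: a_k = 0, 16, 0, -256/3, 0, 4096/5, 0, -65536/7, 0, 1048576/9, …
Substitute x→r, Dx→(1/r')Dx; clear ⇒ L₀.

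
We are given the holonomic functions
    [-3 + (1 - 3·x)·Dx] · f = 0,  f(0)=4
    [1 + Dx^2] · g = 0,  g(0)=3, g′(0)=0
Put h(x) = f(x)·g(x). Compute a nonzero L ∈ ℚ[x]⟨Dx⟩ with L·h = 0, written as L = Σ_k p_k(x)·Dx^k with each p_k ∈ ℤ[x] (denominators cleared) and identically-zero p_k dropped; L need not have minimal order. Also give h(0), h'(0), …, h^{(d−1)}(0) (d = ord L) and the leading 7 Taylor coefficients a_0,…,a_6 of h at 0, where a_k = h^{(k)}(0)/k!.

f: a_k = 4, 12, 36, 108, 324, 972, 2916, …
g: a_k = 3, 0, -3/2, 0, 1/8, 0, -1/240, …
h₀=f·g: eliminate ⇒ L₀, order ≤ 1·2.
L = (-1 + 3·x) + 6·Dx + (-1 + 3·x)·Dx^2  (order 2).
h: a_k = 12, 36, 102, 306, 1837/2, 5511/2, 495989/60, …
ICs: h(0) = 12, h′(0) = 36.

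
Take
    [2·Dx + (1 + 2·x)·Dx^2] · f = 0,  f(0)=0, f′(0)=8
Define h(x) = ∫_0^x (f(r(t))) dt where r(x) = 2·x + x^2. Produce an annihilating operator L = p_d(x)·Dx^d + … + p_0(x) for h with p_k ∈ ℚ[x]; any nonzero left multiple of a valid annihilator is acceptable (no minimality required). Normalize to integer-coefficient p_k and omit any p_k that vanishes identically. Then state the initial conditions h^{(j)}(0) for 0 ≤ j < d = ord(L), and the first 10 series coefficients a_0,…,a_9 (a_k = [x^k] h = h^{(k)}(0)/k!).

f: a_k = 0, 8, -8, 32/3, -16, 128/5, -128/3, 512/7, -128, 2048/9, …
Change of var in L_f (x↦r) gives L₀.
h=∫₀ˣh₀: take L = L₀·Dx.
L = (3 + 4·x + 2·x^2)·Dx^2 + (1 + 5·x + 6·x^2 + 2·x^3)·Dx^3  (order 3).
h: a_k = 0, 0, 8, -8, 40/3, -136/5, 928/15, -1056/7, 2704/7, -9232/9, …
ICs: h(0) = 0, h′(0) = 0, h′′(0) = 16.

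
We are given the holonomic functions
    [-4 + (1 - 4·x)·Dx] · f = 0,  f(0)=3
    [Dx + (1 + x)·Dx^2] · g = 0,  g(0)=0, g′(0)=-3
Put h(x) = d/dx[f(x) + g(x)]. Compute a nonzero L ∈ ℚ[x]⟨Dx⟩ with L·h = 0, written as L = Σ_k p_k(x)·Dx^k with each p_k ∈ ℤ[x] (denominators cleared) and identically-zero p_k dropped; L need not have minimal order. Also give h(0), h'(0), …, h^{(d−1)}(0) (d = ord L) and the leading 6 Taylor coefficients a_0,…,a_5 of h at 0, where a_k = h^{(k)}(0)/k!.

f: a_k = 3, 12, 48, 192, 768, 3072, …
g: a_k = 0, -3, 3/2, -1, 3/4, -3/5, …
L₀ := lclm(L_f,L_g); ord L₀ ≤ 1+2.
Derive L from L₀ (diff closure).
L = (112 + 32·x) + (94 + 208·x + 64·x^2)·Dx + (-9 + 23·x + 48·x^2 + 16·x^3)·Dx^2  (order 2).
h: a_k = 9, 99, 573, 3075, 15357, 73731, …
ICs: h(0) = 9, h′(0) = 99.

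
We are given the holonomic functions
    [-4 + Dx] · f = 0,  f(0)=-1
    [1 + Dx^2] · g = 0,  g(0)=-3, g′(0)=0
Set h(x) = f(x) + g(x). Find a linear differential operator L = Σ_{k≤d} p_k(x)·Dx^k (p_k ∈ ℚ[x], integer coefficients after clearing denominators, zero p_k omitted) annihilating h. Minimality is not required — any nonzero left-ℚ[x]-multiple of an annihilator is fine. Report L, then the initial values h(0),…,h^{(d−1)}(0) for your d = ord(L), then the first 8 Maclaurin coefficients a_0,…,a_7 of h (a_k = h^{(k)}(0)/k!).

f: a_k = -1, -4, -8, -32/3, -32/3, -128/15, -256/45, -1024/315, …
g: a_k = -3, 0, 3/2, 0, -1/8, 0, 1/240, 0, …
h₀=f+g: left-lcm gives L₀, ord ≤ 3.
L = -4 + Dx - 4·Dx^2 + Dx^3  (order 3).
h: a_k = -4, -4, -13/2, -32/3, -259/24, -128/15, -4093/720, -1024/315, …
ICs: h(0) = -4, h′(0) = -4, h′′(0) = -13.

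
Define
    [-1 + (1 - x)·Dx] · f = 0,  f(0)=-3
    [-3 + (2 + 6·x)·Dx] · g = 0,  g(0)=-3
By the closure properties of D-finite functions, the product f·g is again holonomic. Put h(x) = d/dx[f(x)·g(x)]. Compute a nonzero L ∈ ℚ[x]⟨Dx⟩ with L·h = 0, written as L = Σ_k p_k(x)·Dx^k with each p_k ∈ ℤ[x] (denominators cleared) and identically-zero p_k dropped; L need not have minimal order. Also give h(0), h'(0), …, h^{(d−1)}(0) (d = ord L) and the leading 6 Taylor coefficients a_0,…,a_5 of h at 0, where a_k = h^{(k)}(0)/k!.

f: a_k = -3, -3, -3, -3, -3, -3, …
g: a_k = -3, -9/2, 27/8, -81/16, 1215/128, -5103/256, …
f·g: L₀ = L_f ⊗_s L_g, ord ≤ 1·1.
h₀' ⇒ L via d/dx closure of L₀.
L = (11 + 90·x + 27·x^2) + (-10 - 26·x + 18·x^2 + 18·x^3)·Dx  (order 1).
h: a_k = 45/2, 99/4, 1323/16, -117/32, 75375/256, -232443/512, …
ICs: h(0) = 45/2.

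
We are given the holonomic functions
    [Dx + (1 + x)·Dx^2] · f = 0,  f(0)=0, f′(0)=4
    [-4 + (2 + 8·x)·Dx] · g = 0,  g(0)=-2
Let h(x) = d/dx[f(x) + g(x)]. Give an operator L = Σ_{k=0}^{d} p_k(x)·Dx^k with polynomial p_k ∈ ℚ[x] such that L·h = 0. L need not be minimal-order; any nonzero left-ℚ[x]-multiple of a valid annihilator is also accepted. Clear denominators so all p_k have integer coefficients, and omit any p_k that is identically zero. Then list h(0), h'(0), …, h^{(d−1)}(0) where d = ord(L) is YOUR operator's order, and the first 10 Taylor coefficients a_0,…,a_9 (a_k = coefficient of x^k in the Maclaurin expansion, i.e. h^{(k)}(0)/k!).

L = (-8 + 4·x) + (-10 - 8·x + 20·x^2)·Dx + (-1 - 3·x + 6·x^2 + 8·x^3)·Dx^2  (order 2).
h: a_k = 0, 4, -20, 76, -276, 1004, -3692, 13724, -51476, 194476, …
ICs: h(0) = 0, h′(0) = 4.

f: a_k = 0, 4, -2, 4/3, -1, 4/5, -2/3, 4/7, -1/2, 4/9, …
g: a_k = -2, -4, 4, -8, 20, -56, 168, -528, 1716, -5720, …
L₀ := lclm(L_f,L_g); ord L₀ ≤ 2+1.
Differentiate: ansatz ord ≤ ord L₀ ⇒ L.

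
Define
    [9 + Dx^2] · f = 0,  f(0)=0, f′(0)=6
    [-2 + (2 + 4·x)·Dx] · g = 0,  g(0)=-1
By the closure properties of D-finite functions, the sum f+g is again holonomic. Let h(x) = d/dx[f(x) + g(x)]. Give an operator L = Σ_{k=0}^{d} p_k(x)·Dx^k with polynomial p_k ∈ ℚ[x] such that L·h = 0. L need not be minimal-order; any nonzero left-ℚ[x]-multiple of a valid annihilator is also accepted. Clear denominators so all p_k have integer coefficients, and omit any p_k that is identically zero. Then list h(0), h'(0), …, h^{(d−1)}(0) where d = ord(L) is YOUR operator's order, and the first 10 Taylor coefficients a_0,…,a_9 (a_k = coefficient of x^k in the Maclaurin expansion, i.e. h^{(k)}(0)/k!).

L = (-18 - 27·x - 27·x^2) + (-9 - 45·x - 81·x^2 - 54·x^3)·Dx + (-2 - 3·x - 3·x^2)·Dx^2 + (-1 - 5·x - 9·x^2 - 6·x^3)·Dx^3  (order 3).
h: a_k = 5, 1, -57/2, 5/2, 127/8, 63/8, -1641/80, 429/16, -220851/4480, 12155/128, …
ICs: h(0) = 5, h′(0) = 1, h′′(0) = -57.

f: a_k = 0, 6, 0, -9, 0, 81/20, 0, -243/280, 0, 243/2240, …
g: a_k = -1, -1, 1/2, -1/2, 5/8, -7/8, 21/16, -33/16, 429/128, -715/128, …
f+g: L₀ = lclm(L_f,L_g), ord ≤ 2+1.
Differentiate: ansatz ord ≤ ord L₀ ⇒ L.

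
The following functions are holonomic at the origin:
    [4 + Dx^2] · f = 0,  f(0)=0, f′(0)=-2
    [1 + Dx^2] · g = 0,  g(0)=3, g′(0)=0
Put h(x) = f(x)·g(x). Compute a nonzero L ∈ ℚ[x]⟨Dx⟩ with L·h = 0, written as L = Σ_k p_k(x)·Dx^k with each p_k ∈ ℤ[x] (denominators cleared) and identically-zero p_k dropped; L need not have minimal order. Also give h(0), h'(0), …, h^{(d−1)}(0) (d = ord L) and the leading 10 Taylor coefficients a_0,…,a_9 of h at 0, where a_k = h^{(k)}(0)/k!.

f: a_k = 0, -2, 0, 4/3, 0, -4/15, 0, 8/315, 0, -4/2835, …
g: a_k = 3, 0, -3/2, 0, 1/8, 0, -1/240, 0, 1/13440, 0, …
f·g: L₀ = L_f ⊗_s L_g, ord ≤ 2·2.
L = 9 + 10·Dx^2 + Dx^4  (order 4).
h: a_k = 0, -6, 0, 7, 0, -61/20, 0, 547/840, 0, -703/8640, …
ICs: h(0) = 0, h′(0) = -6, h′′(0) = 0, h′′′(0) = 42.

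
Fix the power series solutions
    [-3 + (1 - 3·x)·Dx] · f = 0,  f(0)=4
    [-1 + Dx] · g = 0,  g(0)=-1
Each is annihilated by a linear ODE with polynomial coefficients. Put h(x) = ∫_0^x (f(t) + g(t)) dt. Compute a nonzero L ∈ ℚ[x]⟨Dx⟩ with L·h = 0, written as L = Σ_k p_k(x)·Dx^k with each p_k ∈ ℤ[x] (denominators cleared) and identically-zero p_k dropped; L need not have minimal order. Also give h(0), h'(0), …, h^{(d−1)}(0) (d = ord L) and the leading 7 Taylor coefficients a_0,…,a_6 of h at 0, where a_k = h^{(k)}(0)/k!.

L = (-15 - 9·x)·Dx + (17 + 6·x - 9·x^2)·Dx^2 + (-2 + 3·x + 9·x^2)·Dx^3  (order 3).
h: a_k = 0, 3, 11/2, 71/6, 647/24, 1555/24, 116639/720, …
ICs: h(0) = 0, h′(0) = 3, h′′(0) = 11.

f: a_k = 4, 12, 36, 108, 324, 972, 2916, …
g: a_k = -1, -1, -1/2, -1/6, -1/24, -1/120, -1/720, …
h₀=f+g: left-lcm gives L₀, ord ≤ 2.
h=∫₀ˣh₀: take L = L₀·Dx.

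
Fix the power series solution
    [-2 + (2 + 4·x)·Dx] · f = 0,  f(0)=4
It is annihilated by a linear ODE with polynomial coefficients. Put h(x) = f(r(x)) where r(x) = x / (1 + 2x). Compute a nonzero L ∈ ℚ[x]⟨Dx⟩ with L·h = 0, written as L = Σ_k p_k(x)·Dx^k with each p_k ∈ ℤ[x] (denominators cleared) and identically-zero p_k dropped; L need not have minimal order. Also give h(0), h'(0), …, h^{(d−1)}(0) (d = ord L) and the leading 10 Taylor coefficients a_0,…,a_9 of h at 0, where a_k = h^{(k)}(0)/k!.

L = -1 + (1 + 6·x + 8·x^2)·Dx  (order 1).
h: a_k = 4, 4, -10, 26, -141/2, 399/2, -2353/4, 7205/4, -182461/32, 594203/32, …
ICs: h(0) = 4.

f: a_k = 4, 4, -2, 2, -5/2, 7/2, -21/4, 33/4, -429/32, 715/32, …
Change of var in L_f (x↦r) gives L₀.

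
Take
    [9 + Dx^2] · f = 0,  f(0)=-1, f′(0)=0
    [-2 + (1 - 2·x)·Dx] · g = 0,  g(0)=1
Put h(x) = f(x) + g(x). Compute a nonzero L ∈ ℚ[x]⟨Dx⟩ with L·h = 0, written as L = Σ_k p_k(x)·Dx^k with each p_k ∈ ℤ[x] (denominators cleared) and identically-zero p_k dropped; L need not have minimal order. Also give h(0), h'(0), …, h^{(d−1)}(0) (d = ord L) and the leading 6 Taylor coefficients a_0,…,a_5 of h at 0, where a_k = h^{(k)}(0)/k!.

f: a_k = -1, 0, 9/2, 0, -27/8, 0, …
g: a_k = 1, 2, 4, 8, 16, 32, …
f+g: L₀ = lclm(L_f,L_g), ord ≤ 2+1.
L = (-594 + 648·x - 648·x^2) + (153 - 630·x + 972·x^2 - 648·x^3)·Dx + (-66 + 72·x - 72·x^2)·Dx^2 + (17 - 70·x + 108·x^2 - 72·x^3)·Dx^3  (order 3).
h: a_k = 0, 2, 17/2, 8, 101/8, 32, …
ICs: h(0) = 0, h′(0) = 2, h′′(0) = 17.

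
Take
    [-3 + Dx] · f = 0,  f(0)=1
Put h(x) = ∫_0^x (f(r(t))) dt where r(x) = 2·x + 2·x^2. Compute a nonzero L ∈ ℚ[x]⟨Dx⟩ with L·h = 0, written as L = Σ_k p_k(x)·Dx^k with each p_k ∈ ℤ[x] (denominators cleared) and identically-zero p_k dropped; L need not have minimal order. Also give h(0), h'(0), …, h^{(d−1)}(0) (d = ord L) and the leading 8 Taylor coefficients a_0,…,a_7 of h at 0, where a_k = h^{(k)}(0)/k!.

f: a_k = 1, 3, 9/2, 9/2, 27/8, 81/40, 81/80, 243/560, …
Substitute x→r, Dx→(1/r')Dx; clear ⇒ L₀.
∫: right-multiply L₀ by Dx.
L = (-6 - 12·x)·Dx + Dx^2  (order 2).
h: a_k = 0, 1, 3, 8, 18, 36, 324/5, 3744/35, …
ICs: h(0) = 0, h′(0) = 1.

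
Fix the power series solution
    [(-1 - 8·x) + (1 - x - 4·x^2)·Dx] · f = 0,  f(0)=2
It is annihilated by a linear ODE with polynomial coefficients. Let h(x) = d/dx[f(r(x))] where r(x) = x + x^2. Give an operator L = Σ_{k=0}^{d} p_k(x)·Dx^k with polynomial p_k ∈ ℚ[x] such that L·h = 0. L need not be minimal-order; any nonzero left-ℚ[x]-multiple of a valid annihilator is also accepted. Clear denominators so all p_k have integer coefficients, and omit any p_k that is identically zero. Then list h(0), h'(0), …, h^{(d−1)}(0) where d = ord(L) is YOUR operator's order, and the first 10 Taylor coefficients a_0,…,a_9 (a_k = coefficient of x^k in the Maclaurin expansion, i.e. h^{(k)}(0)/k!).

L = (12 + 78·x + 246·x^2 + 656·x^3 + 1128·x^4 + 960·x^5 + 320·x^6) + (-1 - 9·x - 9·x^2 + 66·x^3 + 220·x^4 + 312·x^5 + 224·x^6 + 64·x^7)·Dx  (order 1).
h: a_k = 2, 24, 114, 488, 2080, 8268, 32102, 122336, 458190, 1695700, …
ICs: h(0) = 2.

f: a_k = 2, 2, 10, 18, 58, 130, 362, 882, 2330, 5858, …
L₀ from L_f via x↦r, Dx↦r'^{-1}Dx.
h=h₀': d/dx-closure on L₀ ⇒ L.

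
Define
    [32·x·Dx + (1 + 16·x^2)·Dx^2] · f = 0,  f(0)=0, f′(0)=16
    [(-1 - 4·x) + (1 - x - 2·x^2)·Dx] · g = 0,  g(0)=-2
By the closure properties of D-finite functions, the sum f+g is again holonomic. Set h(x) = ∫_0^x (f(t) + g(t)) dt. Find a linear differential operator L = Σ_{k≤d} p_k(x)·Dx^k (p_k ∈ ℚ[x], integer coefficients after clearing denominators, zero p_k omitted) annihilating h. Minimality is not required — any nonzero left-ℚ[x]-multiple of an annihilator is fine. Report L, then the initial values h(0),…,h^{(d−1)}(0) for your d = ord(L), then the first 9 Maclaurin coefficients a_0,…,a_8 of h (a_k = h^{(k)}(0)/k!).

f: a_k = 0, 16, 0, -256/3, 0, 4096/5, 0, -65536/7, 0, …
g: a_k = -2, -2, -6, -10, -22, -42, -86, -170, -342, …
Weyl lclm of L_f,L_g ⇒ L₀ (ord ≤ 3).
∫: right-multiply L₀ by Dx.
L = (96 - 384·x - 6912·x^2 - 15360·x^3 - 40704·x^4 - 12288·x^6)·Dx^2 + (-31 - 104·x + 392·x^2 - 736·x^3 - 14912·x^4 - 27904·x^5 - 3072·x^6 - 12288·x^7)·Dx^3 + (3 + 19·x + 128·x^2 + 152·x^3 + 1128·x^4 - 2496·x^5 - 2560·x^6 - 1024·x^7 - 2048·x^8)·Dx^4  (order 4).
h: a_k = 0, -2, 7, -2, -143/6, -22/5, 1943/15, -86/7, -33363/28, …
ICs: h(0) = 0, h′(0) = -2, h′′(0) = 14, h′′′(0) = -12.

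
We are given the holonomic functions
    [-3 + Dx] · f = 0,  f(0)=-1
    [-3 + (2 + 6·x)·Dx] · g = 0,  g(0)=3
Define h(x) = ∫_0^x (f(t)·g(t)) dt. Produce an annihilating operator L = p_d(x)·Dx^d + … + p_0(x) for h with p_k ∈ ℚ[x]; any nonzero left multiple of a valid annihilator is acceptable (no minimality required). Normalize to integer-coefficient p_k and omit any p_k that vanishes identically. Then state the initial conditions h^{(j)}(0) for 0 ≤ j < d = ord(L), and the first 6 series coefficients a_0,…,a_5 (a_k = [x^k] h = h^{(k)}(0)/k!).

L = (-9 - 18·x)·Dx + (2 + 6·x)·Dx^2  (order 2).
h: a_k = 0, -3, -27/4, -63/8, -459/64, -2673/640, …
ICs: h(0) = 0, h′(0) = -3.

f: a_k = -1, -3, -9/2, -9/2, -27/8, -81/40, …
g: a_k = 3, 9/2, -27/8, 81/16, -1215/128, 5103/256, …
Sym-product of L_f,L_g gives L₀ (≤ ord 1).
h=∫h₀ ⇒ L = L₀·Dx.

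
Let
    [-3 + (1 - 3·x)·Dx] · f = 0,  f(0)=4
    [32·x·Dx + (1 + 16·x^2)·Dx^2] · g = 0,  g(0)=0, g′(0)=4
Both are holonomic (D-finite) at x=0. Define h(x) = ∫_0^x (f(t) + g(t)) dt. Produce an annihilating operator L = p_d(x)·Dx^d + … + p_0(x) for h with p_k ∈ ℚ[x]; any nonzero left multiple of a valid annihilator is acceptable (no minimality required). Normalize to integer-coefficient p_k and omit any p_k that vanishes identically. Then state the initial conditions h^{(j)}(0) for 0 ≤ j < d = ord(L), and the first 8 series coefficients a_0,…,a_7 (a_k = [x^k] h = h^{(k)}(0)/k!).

f: a_k = 4, 12, 36, 108, 324, 972, 2916, 8748, …
g: a_k = 0, 4, 0, -64/3, 0, 1024/5, 0, -16384/7, …
L₀ := lclm(L_f,L_g); ord L₀ ≤ 1+2.
∫: right-multiply L₀ by Dx.
L = (-96 + 1152·x + 4608·x^2)·Dx^2 + (43 - 96·x + 240·x^2 + 4608·x^3)·Dx^3 + (-3 - 7·x - 112·x^3 + 768·x^4)·Dx^4  (order 4).
h: a_k = 0, 4, 8, 12, 65/3, 324/5, 2942/15, 2916/7, …
ICs: h(0) = 0, h′(0) = 4, h′′(0) = 16, h′′′(0) = 72.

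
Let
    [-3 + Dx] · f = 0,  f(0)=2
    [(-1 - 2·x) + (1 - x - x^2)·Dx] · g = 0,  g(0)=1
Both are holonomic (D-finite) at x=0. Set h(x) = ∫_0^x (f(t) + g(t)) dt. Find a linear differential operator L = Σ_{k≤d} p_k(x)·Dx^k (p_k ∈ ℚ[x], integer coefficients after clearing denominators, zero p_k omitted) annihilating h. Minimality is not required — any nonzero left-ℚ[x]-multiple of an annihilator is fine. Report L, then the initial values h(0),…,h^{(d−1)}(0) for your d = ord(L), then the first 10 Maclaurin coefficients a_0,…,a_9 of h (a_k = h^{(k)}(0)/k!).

L = (3 + 9·x + 45·x^2 + 18·x^3)·Dx + (5 - 24·x - 15·x^2 + 18·x^3 + 9·x^4)·Dx^2 + (-2 + 7·x - 8·x^3 - 3·x^4)·Dx^3  (order 3).
h: a_k = 0, 3, 7/2, 11/3, 3, 47/20, 241/120, 601/280, 6123/2240, 76889/20160, …
ICs: h(0) = 0, h′(0) = 3, h′′(0) = 7.

f: a_k = 2, 6, 9, 9, 27/4, 81/20, 81/40, 243/280, 729/2240, 243/2240, …
g: a_k = 1, 1, 2, 3, 5, 8, 13, 21, 34, 55, …
Sum ⇒ L₀ = lclm(L_f,L_g) in ℚ(x)⟨Dx⟩.
Integrate: L := L₀·Dx.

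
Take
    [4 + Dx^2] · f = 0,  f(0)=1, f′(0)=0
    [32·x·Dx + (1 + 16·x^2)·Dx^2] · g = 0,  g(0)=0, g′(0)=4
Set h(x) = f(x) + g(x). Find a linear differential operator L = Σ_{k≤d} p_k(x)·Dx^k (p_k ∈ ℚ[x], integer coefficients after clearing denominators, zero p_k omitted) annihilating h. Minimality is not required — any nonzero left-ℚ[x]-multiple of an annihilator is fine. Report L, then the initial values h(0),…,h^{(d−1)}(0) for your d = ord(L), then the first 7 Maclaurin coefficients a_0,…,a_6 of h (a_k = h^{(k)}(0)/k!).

f: a_k = 1, 0, -2, 0, 2/3, 0, -4/45, …
g: a_k = 0, 4, 0, -64/3, 0, 1024/5, 0, …
Weyl lclm of L_f,L_g ⇒ L₀ (ord ≤ 4).
L = (-6016·x + 102400·x^3 + 32768·x^5)·Dx + (-28 + 1216·x^2 + 27648·x^4 + 16384·x^6)·Dx^2 + (-1504·x + 25600·x^3 + 8192·x^5)·Dx^3 + (-7 + 304·x^2 + 6912·x^4 + 4096·x^6)·Dx^4  (order 4).
h: a_k = 1, 4, -2, -64/3, 2/3, 1024/5, -4/45, …
ICs: h(0) = 1, h′(0) = 4, h′′(0) = -4, h′′′(0) = -128.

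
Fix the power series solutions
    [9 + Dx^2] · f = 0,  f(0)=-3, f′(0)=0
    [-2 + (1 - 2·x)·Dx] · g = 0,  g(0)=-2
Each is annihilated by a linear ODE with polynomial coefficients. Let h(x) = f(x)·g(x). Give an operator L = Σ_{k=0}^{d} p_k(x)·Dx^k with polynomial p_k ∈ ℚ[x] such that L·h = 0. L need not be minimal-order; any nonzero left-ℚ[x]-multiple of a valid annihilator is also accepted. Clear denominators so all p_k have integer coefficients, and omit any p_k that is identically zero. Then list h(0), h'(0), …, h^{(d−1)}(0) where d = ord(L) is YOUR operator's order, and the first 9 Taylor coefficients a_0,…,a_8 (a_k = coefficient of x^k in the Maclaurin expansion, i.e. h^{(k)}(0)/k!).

f: a_k = -3, 0, 27/2, 0, -81/8, 0, 243/80, 0, -2187/4480, …
g: a_k = -2, -4, -8, -16, -32, -64, -128, -256, -512, …
h₀=f·g: eliminate ⇒ L₀, order ≤ 2·1.
L = (-9 + 18·x) + 4·Dx + (-1 + 2·x)·Dx^2  (order 2).
h: a_k = 6, 12, -3, -6, 33/4, 33/2, 1077/40, 1077/20, 48687/448, …
ICs: h(0) = 6, h′(0) = 12.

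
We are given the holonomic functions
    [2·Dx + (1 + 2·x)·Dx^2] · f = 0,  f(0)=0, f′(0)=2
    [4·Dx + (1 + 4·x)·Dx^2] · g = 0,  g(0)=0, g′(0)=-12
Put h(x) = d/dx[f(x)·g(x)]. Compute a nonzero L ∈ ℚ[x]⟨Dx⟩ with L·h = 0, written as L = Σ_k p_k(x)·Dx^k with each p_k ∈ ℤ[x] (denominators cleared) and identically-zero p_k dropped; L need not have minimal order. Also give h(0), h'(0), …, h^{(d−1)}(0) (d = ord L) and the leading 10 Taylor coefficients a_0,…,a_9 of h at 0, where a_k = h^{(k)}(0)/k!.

L = (160 + 768·x + 1024·x^2) + (264 + 2144·x + 5760·x^2 + 5120·x^3)·Dx + (64 + 720·x + 2976·x^2 + 5376·x^3 + 3584·x^4)·Dx^2 + (3 + 44·x + 252·x^2 + 704·x^3 + 960·x^4 + 512·x^5)·Dx^3  (order 3).
h: a_k = 0, -48, 216, -832, 3120, -58688/5, 223104/5, -1200128/7, 23262336/35, -272403968/105, …
ICs: h(0) = 0, h′(0) = -48, h′′(0) = 432.

f: a_k = 0, 2, -2, 8/3, -4, 32/5, -32/3, 128/7, -32, 512/9, …
g: a_k = 0, -12, 24, -64, 192, -3072/5, 2048, -49152/7, 24576, -262144/3, …
Product ⇒ symmetric product L₀, ord ≤ 4.
Differentiate: ansatz ord ≤ ord L₀ ⇒ L.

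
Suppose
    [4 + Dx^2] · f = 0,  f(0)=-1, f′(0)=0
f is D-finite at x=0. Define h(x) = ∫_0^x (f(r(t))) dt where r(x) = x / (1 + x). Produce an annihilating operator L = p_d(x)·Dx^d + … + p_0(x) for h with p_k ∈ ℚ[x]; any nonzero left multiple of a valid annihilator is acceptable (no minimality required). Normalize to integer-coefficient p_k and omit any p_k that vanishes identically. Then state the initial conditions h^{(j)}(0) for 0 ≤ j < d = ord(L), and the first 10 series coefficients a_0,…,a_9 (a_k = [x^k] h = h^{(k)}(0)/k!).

f: a_k = -1, 0, 2, 0, -2/3, 0, 4/45, 0, -2/315, 0, …
Substitute x→r, Dx→(1/r')Dx; clear ⇒ L₀.
∫: right-multiply L₀ by Dx.
L = 4·Dx + (2 + 6·x + 6·x^2 + 2·x^3)·Dx^2 + (1 + 4·x + 6·x^2 + 4·x^3 + x^4)·Dx^3  (order 3).
h: a_k = 0, -1, 0, 2/3, -1, 16/15, -8/9, 22/45, 1/10, -2354/2835, …
ICs: h(0) = 0, h′(0) = -1, h′′(0) = 0.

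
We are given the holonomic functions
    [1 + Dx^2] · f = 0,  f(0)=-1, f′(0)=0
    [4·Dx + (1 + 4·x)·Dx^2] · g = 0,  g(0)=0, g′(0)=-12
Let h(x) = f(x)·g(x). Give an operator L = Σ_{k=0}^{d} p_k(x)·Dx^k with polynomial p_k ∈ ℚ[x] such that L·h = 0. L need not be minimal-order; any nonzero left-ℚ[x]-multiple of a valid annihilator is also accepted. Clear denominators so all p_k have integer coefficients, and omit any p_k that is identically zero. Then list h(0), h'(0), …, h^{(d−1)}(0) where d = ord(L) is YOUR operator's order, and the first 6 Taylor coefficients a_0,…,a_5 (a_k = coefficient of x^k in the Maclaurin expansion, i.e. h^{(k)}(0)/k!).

f: a_k = -1, 0, 1/2, 0, -1/24, 0, …
g: a_k = 0, -12, 24, -64, 192, -3072/5, …
h₀=f·g: eliminate ⇒ L₀, order ≤ 2·2.
L = (-147 - 144·x - 224·x^2 + 256·x^3 + 256·x^4) + (-56 - 160·x + 384·x^2 + 512·x^3)·Dx + (-150 - 160·x - 192·x^2 + 512·x^3 + 512·x^4)·Dx^2 + (-56 - 160·x + 384·x^2 + 512·x^3)·Dx^3 + (-3 - 16·x + 32·x^2 + 256·x^3 + 256·x^4)·Dx^4  (order 4).
h: a_k = 0, 12, -24, 58, -180, 5829/10, …
ICs: h(0) = 0, h′(0) = 12, h′′(0) = -48, h′′′(0) = 348.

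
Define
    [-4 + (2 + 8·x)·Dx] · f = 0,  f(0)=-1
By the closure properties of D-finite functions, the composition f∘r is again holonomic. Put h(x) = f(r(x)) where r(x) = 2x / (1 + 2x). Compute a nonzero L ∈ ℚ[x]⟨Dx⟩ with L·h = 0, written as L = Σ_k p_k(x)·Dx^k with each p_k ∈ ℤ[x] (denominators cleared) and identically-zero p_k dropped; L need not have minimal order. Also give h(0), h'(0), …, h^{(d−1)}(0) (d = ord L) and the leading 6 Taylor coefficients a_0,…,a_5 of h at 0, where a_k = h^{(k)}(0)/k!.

f: a_k = -1, -2, 2, -4, 10, -28, …
h₀=f(r): pull back L_f along r ⇒ L₀.
L = -4 + (1 + 12·x + 20·x^2)·Dx  (order 1).
h: a_k = -1, -4, 16, -80, 480, -3264, …
ICs: h(0) = -1.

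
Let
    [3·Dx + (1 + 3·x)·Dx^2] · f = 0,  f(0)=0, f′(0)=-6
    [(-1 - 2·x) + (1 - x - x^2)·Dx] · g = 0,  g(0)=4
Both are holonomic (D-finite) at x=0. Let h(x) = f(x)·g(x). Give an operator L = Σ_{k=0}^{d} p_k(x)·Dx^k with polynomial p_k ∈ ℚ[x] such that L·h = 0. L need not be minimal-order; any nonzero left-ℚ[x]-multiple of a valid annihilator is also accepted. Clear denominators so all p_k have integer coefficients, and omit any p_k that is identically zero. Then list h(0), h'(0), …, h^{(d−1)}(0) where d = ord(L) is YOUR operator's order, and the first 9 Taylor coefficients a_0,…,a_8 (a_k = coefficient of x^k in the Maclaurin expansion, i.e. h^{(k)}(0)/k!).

f: a_k = 0, -6, 9, -18, 81/2, -486/5, 243, -4374/7, 6561/4, …
g: a_k = 4, 4, 8, 12, 20, 32, 52, 84, 136, …
L₀ := L_f ⊗_s L_g (sym. prod.), ord ≤ 2.
L = (5 + 12·x) + (-1 + 13·x + 15·x^2)·Dx + (-1 - 2·x + 4·x^2 + 3·x^3)·Dx^2  (order 2).
h: a_k = 0, -24, 12, -84, 90, -1914/5, 3396/5, -77106/35, 176301/35, …
ICs: h(0) = 0, h′(0) = -24.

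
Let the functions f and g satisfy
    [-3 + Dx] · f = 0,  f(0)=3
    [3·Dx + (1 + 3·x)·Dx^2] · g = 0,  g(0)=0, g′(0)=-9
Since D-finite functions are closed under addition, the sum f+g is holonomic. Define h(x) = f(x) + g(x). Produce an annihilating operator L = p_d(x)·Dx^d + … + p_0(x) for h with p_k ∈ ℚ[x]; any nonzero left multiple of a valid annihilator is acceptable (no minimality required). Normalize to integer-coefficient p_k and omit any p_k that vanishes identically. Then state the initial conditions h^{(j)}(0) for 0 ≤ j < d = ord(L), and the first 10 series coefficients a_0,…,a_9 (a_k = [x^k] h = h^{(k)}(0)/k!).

L = (-27 - 27·x)·Dx + (3 - 18·x - 27·x^2)·Dx^2 + (2 + 9·x + 9·x^2)·Dx^3  (order 3).
h: a_k = 3, 0, 27, -27/2, 567/8, -5589/40, 29403/80, -524151/560, 11024667/4480, -29392551/4480, …
ICs: h(0) = 3, h′(0) = 0, h′′(0) = 54.

f: a_k = 3, 9, 27/2, 27/2, 81/8, 243/40, 243/80, 729/560, 2187/4480, 729/4480, …
g: a_k = 0, -9, 27/2, -27, 243/4, -729/5, 729/2, -6561/7, 19683/8, -6561, …
f+g: L₀ = lclm(L_f,L_g), ord ≤ 1+2.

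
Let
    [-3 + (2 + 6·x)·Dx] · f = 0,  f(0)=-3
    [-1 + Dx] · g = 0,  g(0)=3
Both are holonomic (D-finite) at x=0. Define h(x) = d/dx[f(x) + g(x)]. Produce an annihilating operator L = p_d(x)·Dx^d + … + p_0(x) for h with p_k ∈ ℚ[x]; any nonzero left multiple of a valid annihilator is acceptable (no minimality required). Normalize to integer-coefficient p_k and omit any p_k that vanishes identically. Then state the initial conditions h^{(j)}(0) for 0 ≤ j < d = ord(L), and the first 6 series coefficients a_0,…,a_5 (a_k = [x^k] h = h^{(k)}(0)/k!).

L = (-33 - 18·x) + (23 - 24·x - 36·x^2)·Dx + (10 + 42·x + 36·x^2)·Dx^2  (order 2).
h: a_k = -3/2, 39/4, -219/16, 1231/32, -25483/256, 688969/2560, …
ICs: h(0) = -3/2, h′(0) = 39/4.

f: a_k = -3, -9/2, 27/8, -81/16, 1215/128, -5103/256, …
g: a_k = 3, 3, 3/2, 1/2, 1/8, 1/40, …
Weyl lclm of L_f,L_g ⇒ L₀ (ord ≤ 2).
Differentiate: ansatz ord ≤ ord L₀ ⇒ L.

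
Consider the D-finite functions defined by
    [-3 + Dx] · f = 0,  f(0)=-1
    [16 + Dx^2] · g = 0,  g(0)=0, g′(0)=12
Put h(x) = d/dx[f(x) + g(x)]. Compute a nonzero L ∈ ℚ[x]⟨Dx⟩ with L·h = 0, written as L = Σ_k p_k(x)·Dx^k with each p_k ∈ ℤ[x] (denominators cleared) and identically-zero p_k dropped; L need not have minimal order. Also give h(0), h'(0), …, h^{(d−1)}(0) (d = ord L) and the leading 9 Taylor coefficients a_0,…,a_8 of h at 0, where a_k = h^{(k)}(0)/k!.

f: a_k = -1, -3, -9/2, -9/2, -27/8, -81/40, -81/80, -243/560, -729/4480, …
g: a_k = 0, 12, 0, -32, 0, 128/5, 0, -1024/105, 0, …
h₀=f+g: left-lcm gives L₀, ord ≤ 3.
Differentiate: ansatz ord ≤ ord L₀ ⇒ L.
L = 48 - 16·Dx + 3·Dx^2 - Dx^3  (order 3).
h: a_k = 9, -9, -219/2, -27/2, 943/8, -243/40, -17113/240, -729/560, 255583/13440, …
ICs: h(0) = 9, h′(0) = -9, h′′(0) = -219.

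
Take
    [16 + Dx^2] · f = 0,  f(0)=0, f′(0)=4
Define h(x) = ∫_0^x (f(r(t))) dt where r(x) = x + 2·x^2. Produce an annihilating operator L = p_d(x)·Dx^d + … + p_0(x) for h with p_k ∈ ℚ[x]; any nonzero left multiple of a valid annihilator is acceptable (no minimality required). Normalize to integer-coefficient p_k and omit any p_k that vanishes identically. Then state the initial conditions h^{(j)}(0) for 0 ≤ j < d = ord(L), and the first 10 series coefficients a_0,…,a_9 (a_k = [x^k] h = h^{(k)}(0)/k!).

L = (16 + 192·x + 768·x^2 + 1024·x^3)·Dx - 4·Dx^2 + (1 + 4·x)·Dx^3  (order 3).
h: a_k = 0, 0, 2, 8/3, -8/3, -64/5, -896/45, 0, 13312/315, 28672/405, …
ICs: h(0) = 0, h′(0) = 0, h′′(0) = 4.

f: a_k = 0, 4, 0, -32/3, 0, 128/15, 0, -1024/315, 0, 2048/2835, …
L₀ from L_f via x↦r, Dx↦r'^{-1}Dx.
h=∫h₀ ⇒ L = L₀·Dx.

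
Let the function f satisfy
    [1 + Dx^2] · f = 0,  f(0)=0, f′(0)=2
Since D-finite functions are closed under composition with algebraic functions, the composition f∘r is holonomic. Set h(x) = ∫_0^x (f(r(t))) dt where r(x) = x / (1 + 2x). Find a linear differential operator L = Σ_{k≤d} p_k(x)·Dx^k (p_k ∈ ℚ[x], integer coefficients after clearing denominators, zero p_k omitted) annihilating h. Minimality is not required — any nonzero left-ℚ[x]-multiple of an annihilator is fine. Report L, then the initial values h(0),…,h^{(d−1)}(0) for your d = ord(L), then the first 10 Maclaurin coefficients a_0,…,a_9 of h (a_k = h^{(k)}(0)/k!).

f: a_k = 0, 2, 0, -1/3, 0, 1/60, 0, -1/2520, 0, 1/181440, …
Substitute x→r, Dx→(1/r')Dx; clear ⇒ L₀.
Integrate: L := L₀·Dx.
L = Dx + (4 + 24·x + 48·x^2 + 32·x^3)·Dx^2 + (1 + 8·x + 24·x^2 + 32·x^3 + 16·x^4)·Dx^3  (order 3).
h: a_k = 0, 0, 1, -4/3, 23/12, -14/5, 1441/360, -75/14, 123479/20160, -6599/1620, …
ICs: h(0) = 0, h′(0) = 0, h′′(0) = 2.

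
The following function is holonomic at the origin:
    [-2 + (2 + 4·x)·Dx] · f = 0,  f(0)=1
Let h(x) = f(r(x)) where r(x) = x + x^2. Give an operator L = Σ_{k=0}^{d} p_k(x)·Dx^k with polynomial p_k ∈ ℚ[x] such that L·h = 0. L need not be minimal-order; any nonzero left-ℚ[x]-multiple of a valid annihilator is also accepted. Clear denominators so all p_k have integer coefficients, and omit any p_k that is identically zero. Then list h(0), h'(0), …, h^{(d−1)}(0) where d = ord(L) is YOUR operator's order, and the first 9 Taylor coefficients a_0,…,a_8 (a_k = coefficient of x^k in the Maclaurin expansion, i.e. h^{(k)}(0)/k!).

L = (-1 - 2·x) + (1 + 2·x + 2·x^2)·Dx  (order 1).
h: a_k = 1, 1, 1/2, -1/2, 3/8, -1/8, -3/16, 7/16, -61/128, …
ICs: h(0) = 1.

f: a_k = 1, 1, -1/2, 1/2, -5/8, 7/8, -21/16, 33/16, -429/128, …
Change of var in L_f (x↦r) gives L₀.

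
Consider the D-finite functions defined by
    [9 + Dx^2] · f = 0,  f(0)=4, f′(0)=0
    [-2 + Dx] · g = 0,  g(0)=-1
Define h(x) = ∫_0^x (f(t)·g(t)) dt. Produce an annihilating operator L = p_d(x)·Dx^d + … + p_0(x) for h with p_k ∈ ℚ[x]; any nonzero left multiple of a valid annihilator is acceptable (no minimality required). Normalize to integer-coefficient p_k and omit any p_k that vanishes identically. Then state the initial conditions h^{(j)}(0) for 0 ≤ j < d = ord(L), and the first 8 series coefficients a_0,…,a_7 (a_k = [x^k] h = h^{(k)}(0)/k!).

f: a_k = 4, 0, -18, 0, 27/2, 0, -81/20, 0, …
g: a_k = -1, -2, -2, -4/3, -2/3, -4/15, -4/45, -8/315, …
f·g: L₀ = L_f ⊗_s L_g, ord ≤ 2·1.
∫: right-multiply L₀ by Dx.
L = 13·Dx - 4·Dx^2 + Dx^3  (order 3).
h: a_k = 0, -4, -4, 10/3, 23/3, 119/30, -61/90, -407/252, …
ICs: h(0) = 0, h′(0) = -4, h′′(0) = -8.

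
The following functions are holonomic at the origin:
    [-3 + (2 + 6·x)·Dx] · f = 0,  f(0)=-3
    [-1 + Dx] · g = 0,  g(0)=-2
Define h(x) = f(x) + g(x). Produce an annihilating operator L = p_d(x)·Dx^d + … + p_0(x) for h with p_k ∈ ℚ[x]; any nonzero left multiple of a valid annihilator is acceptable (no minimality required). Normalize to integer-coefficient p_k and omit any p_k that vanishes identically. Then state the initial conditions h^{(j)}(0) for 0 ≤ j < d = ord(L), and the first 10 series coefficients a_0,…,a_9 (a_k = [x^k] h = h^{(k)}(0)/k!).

L = (15 + 18·x) + (-13 - 24·x - 36·x^2)·Dx + (-2 + 6·x + 36·x^2)·Dx^2  (order 2).
h: a_k = -5, -13/2, 19/8, -259/48, 3613/384, -76609/3840, 2066587/46080, -68201851/645120, 2659861693/10321920, -119693800249/185794560, …
ICs: h(0) = -5, h′(0) = -13/2.

f: a_k = -3, -9/2, 27/8, -81/16, 1215/128, -5103/256, 45927/1024, -216513/2048, 8444007/32768, -42220035/65536, …
g: a_k = -2, -2, -1, -1/3, -1/12, -1/60, -1/360, -1/2520, -1/20160, -1/181440, …
L₀ := lclm(L_f,L_g); ord L₀ ≤ 1+1.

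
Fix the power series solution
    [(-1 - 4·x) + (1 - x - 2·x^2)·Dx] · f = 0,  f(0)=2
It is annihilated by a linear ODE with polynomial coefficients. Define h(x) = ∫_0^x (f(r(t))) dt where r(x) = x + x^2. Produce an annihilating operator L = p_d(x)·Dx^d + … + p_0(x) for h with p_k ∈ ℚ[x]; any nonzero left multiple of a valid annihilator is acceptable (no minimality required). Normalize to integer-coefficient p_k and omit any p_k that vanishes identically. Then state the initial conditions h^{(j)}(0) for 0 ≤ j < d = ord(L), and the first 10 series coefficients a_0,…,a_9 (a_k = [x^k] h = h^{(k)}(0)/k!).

f: a_k = 2, 2, 6, 10, 22, 42, 86, 170, 342, 682, …
h₀=f(r): pull back L_f along r ⇒ L₀.
h=∫₀ˣh₀: take L = L₀·Dx.
L = (1 + 6·x + 12·x^2 + 8·x^3)·Dx + (-1 + x + 3·x^2 + 4·x^3 + 2·x^4)·Dx^2  (order 2).
h: a_k = 0, 2, 1, 8/3, 11/2, 58/5, 80/3, 438/7, 597/4, 1088/3, …
ICs: h(0) = 0, h′(0) = 2.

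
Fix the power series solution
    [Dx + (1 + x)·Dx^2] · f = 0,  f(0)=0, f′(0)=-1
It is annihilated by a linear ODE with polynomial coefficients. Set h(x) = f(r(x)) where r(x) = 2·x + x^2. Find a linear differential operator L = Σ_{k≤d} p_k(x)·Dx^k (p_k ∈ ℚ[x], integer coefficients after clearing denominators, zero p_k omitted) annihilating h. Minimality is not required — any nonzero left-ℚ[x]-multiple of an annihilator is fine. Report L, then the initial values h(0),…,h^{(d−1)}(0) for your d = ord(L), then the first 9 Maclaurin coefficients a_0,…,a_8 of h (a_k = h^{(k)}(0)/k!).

f: a_k = 0, -1, 1/2, -1/3, 1/4, -1/5, 1/6, -1/7, 1/8, …
L₀ from L_f via x↦r, Dx↦r'^{-1}Dx.
L = Dx + (1 + x)·Dx^2  (order 2).
h: a_k = 0, -2, 1, -2/3, 1/2, -2/5, 1/3, -2/7, 1/4, …
ICs: h(0) = 0, h′(0) = -2.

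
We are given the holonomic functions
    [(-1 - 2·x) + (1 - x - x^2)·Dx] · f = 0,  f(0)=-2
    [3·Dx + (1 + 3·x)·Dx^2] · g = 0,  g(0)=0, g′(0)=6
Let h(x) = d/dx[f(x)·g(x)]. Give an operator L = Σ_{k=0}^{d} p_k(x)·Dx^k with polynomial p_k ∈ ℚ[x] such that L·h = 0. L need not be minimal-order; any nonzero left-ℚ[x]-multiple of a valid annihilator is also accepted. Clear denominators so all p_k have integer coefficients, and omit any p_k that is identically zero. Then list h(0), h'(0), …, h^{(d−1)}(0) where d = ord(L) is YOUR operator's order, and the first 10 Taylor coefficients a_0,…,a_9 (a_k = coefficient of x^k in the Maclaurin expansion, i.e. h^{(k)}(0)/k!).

L = (102 + 270·x + 324·x^2) + (-3 + 93·x + 324·x^2 + 252·x^3)·Dx + (-5 - 22·x - 4·x^2 + 63·x^3 + 36·x^4)·Dx^2  (order 2).
h: a_k = -12, 12, -126, 180, -957, 10188/5, -38553/5, 705204/35, -923697/14, 1316508/7, …
ICs: h(0) = -12, h′(0) = 12.

f: a_k = -2, -2, -4, -6, -10, -16, -26, -42, -68, -110, …
g: a_k = 0, 6, -9, 18, -81/2, 486/5, -243, 4374/7, -6561/4, 4374, …
f·g: L₀ = L_f ⊗_s L_g, ord ≤ 1·2.
h=h₀': d/dx-closure on L₀ ⇒ L.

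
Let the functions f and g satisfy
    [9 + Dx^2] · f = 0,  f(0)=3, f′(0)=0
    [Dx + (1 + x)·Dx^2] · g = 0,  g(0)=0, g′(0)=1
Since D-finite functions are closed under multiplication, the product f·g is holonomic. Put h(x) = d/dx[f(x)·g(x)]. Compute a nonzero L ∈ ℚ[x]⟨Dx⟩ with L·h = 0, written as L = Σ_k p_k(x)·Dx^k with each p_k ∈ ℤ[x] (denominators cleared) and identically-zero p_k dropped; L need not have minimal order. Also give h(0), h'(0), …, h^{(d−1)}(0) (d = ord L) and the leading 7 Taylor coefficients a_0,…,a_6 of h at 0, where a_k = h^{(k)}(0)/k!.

f: a_k = 3, 0, -27/2, 0, 81/8, 0, -243/80, …
g: a_k = 0, 1, -1/2, 1/3, -1/4, 1/5, -1/6, …
h₀=f·g: eliminate ⇒ L₀, order ≤ 2·2.
Differentiate: ansatz ord ≤ ord L₀ ⇒ L.
L = (13743 + 107892·x + 319302·x^2 + 475308·x^3 + 381267·x^4 + 157464·x^5 + 26244·x^6) + (4104 + 24192·x + 53460·x^2 + 56700·x^3 + 29160·x^4 + 5832·x^5)·Dx + (4020 + 27828·x + 76770·x^2 + 109512·x^3 + 85698·x^4 + 34992·x^5 + 5832·x^6)·Dx^2 + (456 + 2688·x + 5940·x^2 + 6300·x^3 + 3240·x^4 + 648·x^5)·Dx^3 + (277 + 1760·x + 4588·x^2 + 6300·x^3 + 4815·x^4 + 1944·x^5 + 324·x^6)·Dx^4  (order 4).
h: a_k = 3, -3, -75/2, 24, 249/8, -105/8, -1083/80, …
ICs: h(0) = 3, h′(0) = -3, h′′(0) = -75, h′′′(0) = 144.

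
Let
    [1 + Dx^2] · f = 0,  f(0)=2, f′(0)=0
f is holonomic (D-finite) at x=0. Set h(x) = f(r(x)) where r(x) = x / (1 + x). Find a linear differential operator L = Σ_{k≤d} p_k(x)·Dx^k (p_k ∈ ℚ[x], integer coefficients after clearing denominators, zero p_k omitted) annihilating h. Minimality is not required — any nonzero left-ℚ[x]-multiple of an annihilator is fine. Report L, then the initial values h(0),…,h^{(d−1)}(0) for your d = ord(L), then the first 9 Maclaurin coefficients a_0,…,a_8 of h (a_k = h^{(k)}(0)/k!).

L = 1 + (2 + 6·x + 6·x^2 + 2·x^3)·Dx + (1 + 4·x + 6·x^2 + 4·x^3 + x^4)·Dx^2  (order 2).
h: a_k = 2, 0, -1, 2, -35/12, 11/3, -1501/360, 87/20, -16699/4032, …
ICs: h(0) = 2, h′(0) = 0.

f: a_k = 2, 0, -1, 0, 1/12, 0, -1/360, 0, 1/20160, …
L₀ from L_f via x↦r, Dx↦r'^{-1}Dx.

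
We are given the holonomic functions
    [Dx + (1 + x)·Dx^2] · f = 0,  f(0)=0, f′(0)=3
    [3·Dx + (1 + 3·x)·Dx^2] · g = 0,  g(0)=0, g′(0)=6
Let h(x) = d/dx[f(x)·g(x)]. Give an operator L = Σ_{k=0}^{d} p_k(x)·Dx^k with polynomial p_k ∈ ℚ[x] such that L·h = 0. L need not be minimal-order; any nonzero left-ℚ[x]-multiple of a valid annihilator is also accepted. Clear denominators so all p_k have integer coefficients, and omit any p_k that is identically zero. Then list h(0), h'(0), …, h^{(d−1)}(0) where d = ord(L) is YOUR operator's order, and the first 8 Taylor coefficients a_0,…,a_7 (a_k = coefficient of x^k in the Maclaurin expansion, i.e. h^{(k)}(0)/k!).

L = (30 + 72·x + 54·x^2) + (76 + 354·x + 540·x^2 + 270·x^3)·Dx + (29 + 200·x + 486·x^2 + 504·x^3 + 189·x^4)·Dx^2 + (2 + 19·x + 68·x^2 + 114·x^3 + 90·x^4 + 27·x^5)·Dx^3  (order 3).
h: a_k = 0, 36, -108, 294, -810, 11421/5, -32802/5, 133533/7, …
ICs: h(0) = 0, h′(0) = 36, h′′(0) = -216.

f: a_k = 0, 3, -3/2, 1, -3/4, 3/5, -1/2, 3/7, …
g: a_k = 0, 6, -9, 18, -81/2, 486/5, -243, 4374/7, …
h₀=f·g: eliminate ⇒ L₀, order ≤ 2·2.
Derive L from L₀ (diff closure).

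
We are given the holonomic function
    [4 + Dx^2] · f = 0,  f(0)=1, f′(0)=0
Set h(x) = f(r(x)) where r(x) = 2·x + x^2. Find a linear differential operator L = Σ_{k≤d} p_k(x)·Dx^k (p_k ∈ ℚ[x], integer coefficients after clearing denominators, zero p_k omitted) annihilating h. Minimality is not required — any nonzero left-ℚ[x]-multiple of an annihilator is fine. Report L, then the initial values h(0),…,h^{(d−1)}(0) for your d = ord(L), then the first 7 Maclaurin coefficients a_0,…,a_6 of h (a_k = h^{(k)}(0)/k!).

f: a_k = 1, 0, -2, 0, 2/3, 0, -4/45, …
Change of var in L_f (x↦r) gives L₀.
L = (16 + 48·x + 48·x^2 + 16·x^3) - Dx + (1 + x)·Dx^2  (order 2).
h: a_k = 1, 0, -8, -8, 26/3, 64/3, 464/45, …
ICs: h(0) = 1, h′(0) = 0.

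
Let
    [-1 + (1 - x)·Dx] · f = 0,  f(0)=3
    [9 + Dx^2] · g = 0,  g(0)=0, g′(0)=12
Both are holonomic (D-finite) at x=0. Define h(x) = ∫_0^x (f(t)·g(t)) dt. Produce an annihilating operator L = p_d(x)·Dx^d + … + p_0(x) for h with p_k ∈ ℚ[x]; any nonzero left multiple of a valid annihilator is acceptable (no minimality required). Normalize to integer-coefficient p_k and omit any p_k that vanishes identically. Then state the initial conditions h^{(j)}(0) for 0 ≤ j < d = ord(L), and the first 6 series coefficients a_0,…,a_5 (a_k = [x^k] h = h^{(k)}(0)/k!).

L = (-9 + 9·x)·Dx + 2·Dx^2 + (-1 + x)·Dx^3  (order 3).
h: a_k = 0, 0, 18, 12, -9/2, -18/5, …
ICs: h(0) = 0, h′(0) = 0, h′′(0) = 36.

f: a_k = 3, 3, 3, 3, 3, 3, …
g: a_k = 0, 12, 0, -18, 0, 81/10, …
h₀=f·g: eliminate ⇒ L₀, order ≤ 1·2.
Integrate: L := L₀·Dx.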